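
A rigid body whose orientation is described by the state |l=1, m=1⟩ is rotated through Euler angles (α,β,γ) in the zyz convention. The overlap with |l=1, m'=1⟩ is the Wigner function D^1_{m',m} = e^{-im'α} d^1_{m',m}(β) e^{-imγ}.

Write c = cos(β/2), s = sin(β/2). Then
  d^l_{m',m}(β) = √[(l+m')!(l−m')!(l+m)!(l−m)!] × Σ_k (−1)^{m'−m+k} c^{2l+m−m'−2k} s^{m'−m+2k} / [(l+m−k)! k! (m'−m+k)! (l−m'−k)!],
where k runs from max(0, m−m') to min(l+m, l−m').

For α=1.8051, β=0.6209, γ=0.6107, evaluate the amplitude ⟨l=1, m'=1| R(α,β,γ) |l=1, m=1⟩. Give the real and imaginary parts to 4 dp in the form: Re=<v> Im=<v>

First d^1_{1,1}(β=0.6209), then the phase factors e^{-i(1)α} and e^{-i(1)γ}:
With c≡cos(β/2)=0.952196 and s≡sin(β/2)=0.305487, N=[2·1·2·1]^{1/2}=2.000000
k: max(0,(1)−(1))=0 … min(1+(1),1−(1))=0
  k=0: (−1)^0·2.0000/(2)·0.9522^2·0.3055^0 = +0.906678
d^1_{1,1}(0.6209) = +0.906678
Phases: e^{-i·(1)·1.8051}=-0.232166-0.972676i, e^{-i·(1)·0.6107}=+0.819247-0.573441i ⇒ D=-0.678171-0.601788i

Re=-0.6782 Im=-0.6018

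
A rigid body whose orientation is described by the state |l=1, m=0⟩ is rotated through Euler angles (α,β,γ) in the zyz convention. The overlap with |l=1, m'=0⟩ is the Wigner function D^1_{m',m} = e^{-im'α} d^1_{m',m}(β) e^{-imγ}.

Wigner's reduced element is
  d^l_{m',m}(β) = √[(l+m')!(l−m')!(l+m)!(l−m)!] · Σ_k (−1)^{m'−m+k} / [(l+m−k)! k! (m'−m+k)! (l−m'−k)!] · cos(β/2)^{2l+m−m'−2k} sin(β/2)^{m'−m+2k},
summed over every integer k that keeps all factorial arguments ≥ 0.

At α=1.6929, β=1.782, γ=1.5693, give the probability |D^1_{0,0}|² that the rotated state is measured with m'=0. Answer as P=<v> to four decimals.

D^1_{0,0}(1.6929,1.782,1.5693) = e^{-i·0·1.6929}·d^1_{0,0}(1.782)·e^{-i·0·1.5693}. Compute d first:
Half-angle: c=0.628635, s=0.777701. N=√(1·1·1·1)=1.000000
k: max(0,(0)−(0))=0 … min(1+(0),1−(0))=1
  k=0: (−1)^0·1.0000/(1)·0.6286^2·0.7777^0 = +0.395182
  k=1: (−1)^1·1.0000/(1)·0.6286^0·0.7777^2 = -0.604818
d^1_{0,0}(1.782) = +0.395182 -0.604818 = -0.209637
|D^1_{0,0}|² = |d^1_{0,0}(β)|² = (-0.209637)² = 0.043948 (the z-rotation phases have unit modulus)

P=0.0439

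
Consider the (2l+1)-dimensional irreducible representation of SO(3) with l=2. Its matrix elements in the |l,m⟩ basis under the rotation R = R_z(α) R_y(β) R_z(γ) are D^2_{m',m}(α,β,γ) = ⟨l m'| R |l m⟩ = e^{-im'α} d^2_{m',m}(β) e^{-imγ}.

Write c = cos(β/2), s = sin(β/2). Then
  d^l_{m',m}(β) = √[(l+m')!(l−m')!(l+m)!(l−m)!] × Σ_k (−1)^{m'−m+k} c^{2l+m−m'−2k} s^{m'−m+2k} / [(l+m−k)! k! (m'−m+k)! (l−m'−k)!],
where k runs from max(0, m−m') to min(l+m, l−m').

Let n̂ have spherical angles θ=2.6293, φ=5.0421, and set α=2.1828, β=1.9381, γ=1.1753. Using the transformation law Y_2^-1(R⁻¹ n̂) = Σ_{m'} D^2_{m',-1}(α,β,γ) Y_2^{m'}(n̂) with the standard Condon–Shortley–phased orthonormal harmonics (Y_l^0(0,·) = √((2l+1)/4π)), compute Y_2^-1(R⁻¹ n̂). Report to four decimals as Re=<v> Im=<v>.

Re=-0.0493 Im=-0.0834

Need the full column D^2_{m',-1} for m'=−2..2 at α=2.1828, β=1.9381, γ=1.1753.
cos(β/2)=0.566083, sin(β/2)=0.824348
d^2_{-2,-1}: single k=1 term ⇒ +0.299076;  D = +0.220396-0.202167i
d^2_{-1,-1}: k∈[0..1] ⇒ +0.102688 -0.653285 = -0.550597;  D = +0.537743+0.118279i
d^2_{0,-1}: k∈[0..1] ⇒ -0.366291 +0.776762 = +0.410471;  D = +0.158141+0.378785i
d^2_{1,-1}: k∈[0..1] ⇒ +0.653285 -0.461788 = +0.191497;  D = +0.102255-0.161911i
d^2_{2,-1}: single k=0 term ⇒ -0.634223;  D = +0.633471-0.030879i
Y_2^{m'}(θ=2.6293,φ=5.0421) and Σ D·Y over m':
  (+0.2204-0.2022i)·(-0.0734+0.0569i)  (+0.5377+0.1183i)·(-0.1069-0.3123i)  (+0.1581+0.3788i)·(+0.4034+0.0000i)  (+0.1023-0.1619i)·(+0.1069-0.3123i)  (+0.6335-0.0309i)·(-0.0734-0.0569i)
Y_2^-1(R⁻¹ n̂) = -0.049259-0.083385i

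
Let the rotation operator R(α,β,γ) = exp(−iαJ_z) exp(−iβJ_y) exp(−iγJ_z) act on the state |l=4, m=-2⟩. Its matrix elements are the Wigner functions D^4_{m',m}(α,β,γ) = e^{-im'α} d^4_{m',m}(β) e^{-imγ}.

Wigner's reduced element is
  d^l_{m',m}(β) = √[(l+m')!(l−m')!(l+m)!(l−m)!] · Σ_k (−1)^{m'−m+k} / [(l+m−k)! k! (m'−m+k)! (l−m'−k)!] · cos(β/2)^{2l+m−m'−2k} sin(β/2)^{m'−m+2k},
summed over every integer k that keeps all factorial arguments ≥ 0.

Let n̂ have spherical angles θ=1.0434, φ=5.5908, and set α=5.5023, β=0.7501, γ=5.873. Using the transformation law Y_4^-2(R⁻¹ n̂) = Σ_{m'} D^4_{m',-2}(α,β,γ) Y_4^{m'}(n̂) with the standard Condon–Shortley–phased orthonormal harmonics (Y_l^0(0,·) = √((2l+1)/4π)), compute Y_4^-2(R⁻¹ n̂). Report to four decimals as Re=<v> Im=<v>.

Re=0.0361 Im=-0.1543

Need the full column D^4_{m',-2} for m'=−4..4 at α=5.5023, β=0.7501, γ=5.873.
cos(β/2)=0.930489, sin(β/2)=0.366319
d^4_{-4,-2}: single k=2 term ⇒ +0.460857;  D = -0.320315+0.331342i
d^4_{-3,-2}: k∈[1..2] ⇒ +0.827758 -0.384876 = +0.442882;  D = -0.442780+0.009492i
d^4_{-2,-2}: k∈[0..2] ⇒ +0.561941 -1.045126 +0.202477 = -0.280708;  D = +0.203573+0.193274i
d^4_{-1,-2}: k∈[0..2] ⇒ -0.938589 +0.727347 -0.075153 = -0.286395;  D = +0.008722+0.286262i
d^4_{0,-2}: k∈[0..2] ⇒ +0.826245 -0.341487 +0.019847 = +0.504605;  D = +0.344116-0.369068i
d^4_{1,-2}: k∈[0..2] ⇒ -0.484898 +0.112730 -0.003494 = -0.375663;  D = -0.375370+0.014829i
d^4_{2,-2}: k∈[0..2] ⇒ +0.202477 -0.025105 +0.000324 = +0.177696;  D = +0.131055+0.120002i
d^4_{3,-2}: k∈[0..1] ⇒ -0.059651 +0.003082 = -0.056569;  D = -0.002743-0.056503i
d^4_{4,-2}: single k=0 term ⇒ +0.011070;  D = -0.007402+0.008232i
Y_4^{m'}(θ=1.0434,φ=5.5908) and Σ D·Y over m':
  (-0.3203+0.3313i)·(-0.2299+0.0897i)  (-0.4428+0.0095i)·(-0.1971+0.3555i)  (+0.2036+0.1933i)·(+0.0357+0.1898i)  (+0.0087+0.2863i)·(-0.1943-0.1611i)  (+0.3441-0.3691i)·(-0.2489+0.0000i)  (-0.3754+0.0148i)·(+0.1943-0.1611i)  (+0.1311+0.1200i)·(+0.0357-0.1898i)  (-0.0027-0.0565i)·(+0.1971+0.3555i)  (-0.0074+0.0082i)·(-0.2299-0.0897i)
Y_4^-2(R⁻¹ n̂) = +0.036074-0.154326i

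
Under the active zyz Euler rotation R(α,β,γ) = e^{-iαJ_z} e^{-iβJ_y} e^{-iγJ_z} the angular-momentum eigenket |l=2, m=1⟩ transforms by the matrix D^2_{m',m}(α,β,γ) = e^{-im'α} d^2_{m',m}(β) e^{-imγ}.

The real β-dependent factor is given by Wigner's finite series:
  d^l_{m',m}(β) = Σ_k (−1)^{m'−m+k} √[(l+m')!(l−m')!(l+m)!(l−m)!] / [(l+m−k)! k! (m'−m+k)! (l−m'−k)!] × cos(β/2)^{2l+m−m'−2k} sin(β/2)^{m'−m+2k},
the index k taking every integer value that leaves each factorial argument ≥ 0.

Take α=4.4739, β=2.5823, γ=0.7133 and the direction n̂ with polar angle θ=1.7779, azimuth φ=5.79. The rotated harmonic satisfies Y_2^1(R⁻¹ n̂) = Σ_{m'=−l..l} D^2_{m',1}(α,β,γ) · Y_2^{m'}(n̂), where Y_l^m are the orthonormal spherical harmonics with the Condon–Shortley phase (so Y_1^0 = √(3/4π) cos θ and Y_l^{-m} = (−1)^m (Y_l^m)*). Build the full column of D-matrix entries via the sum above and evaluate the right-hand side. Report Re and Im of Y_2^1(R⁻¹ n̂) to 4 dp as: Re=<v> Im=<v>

Need the full column D^2_{m',1} for m'=−2..2 at α=4.4739, β=2.5823, γ=0.7133.
cos(β/2)=0.276016, sin(β/2)=0.961153
d^2_{-2,1}: single k=3 term ⇒ +0.490164;  D = -0.182048+0.455104i
d^2_{-1,1}: k∈[2..3] ⇒ +0.211142 -0.853435 = -0.642293;  D = +0.523119+0.372676i
d^2_{0,1}: k∈[1..2] ⇒ +0.049507 -0.600326 = -0.550819;  D = -0.416533+0.360419i
d^2_{1,1}: k∈[0..1] ⇒ +0.005804 -0.211142 = -0.205338;  D = -0.093874-0.182623i
d^2_{2,1}: single k=0 term ⇒ -0.040423;  D = +0.039299-0.009464i
Y_2^{m'}(θ=1.7779,φ=5.79) and Σ D·Y over m':
  (-0.1820+0.4551i)·(+0.2041+0.3085i)  (+0.5231+0.3727i)·(-0.1369-0.0736i)  (-0.4165+0.3604i)·(-0.2754+0.0000i)  (-0.0939-0.1826i)·(+0.1369-0.0736i)  (+0.0393-0.0095i)·(+0.2041-0.3085i)
Y_2^1(R⁻¹ n̂) = -0.128267-0.184224i

Re=-0.1283 Im=-0.1842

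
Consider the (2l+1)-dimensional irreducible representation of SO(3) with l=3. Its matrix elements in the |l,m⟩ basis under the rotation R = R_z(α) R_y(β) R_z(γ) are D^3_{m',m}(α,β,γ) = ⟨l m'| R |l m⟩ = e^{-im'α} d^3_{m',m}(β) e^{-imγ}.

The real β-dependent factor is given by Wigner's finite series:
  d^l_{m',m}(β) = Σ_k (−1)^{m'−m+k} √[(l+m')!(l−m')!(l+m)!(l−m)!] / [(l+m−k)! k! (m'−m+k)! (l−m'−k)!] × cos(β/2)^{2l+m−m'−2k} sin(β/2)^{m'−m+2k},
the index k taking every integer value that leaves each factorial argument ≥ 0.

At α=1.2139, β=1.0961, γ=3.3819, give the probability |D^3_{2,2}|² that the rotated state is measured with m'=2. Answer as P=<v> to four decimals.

D^3_{2,2}(1.2139,1.0961,3.3819) = e^{-i·2·1.2139}·d^3_{2,2}(1.0961)·e^{-i·2·3.3819}. Compute d first:
With c≡cos(β/2)=0.853542 and s≡sin(β/2)=0.521024, N=[120·1·120·1]^{1/2}=120.000000
k∈{0,1} keeps every argument non-negative
  k=0: (−1)^0·120.0000/(120)·0.8535^6·0.5210^0 = +0.386678
  k=1: (−1)^1·120.0000/(24)·0.8535^4·0.5210^2 = -0.720419
d^3_{2,2}(1.0961) = +0.386678 -0.720419 = -0.333740
|D^3_{2,2}|² = |d^3_{2,2}(β)|² = (-0.333740)² = 0.111383 (the z-rotation phases have unit modulus)

P=0.1114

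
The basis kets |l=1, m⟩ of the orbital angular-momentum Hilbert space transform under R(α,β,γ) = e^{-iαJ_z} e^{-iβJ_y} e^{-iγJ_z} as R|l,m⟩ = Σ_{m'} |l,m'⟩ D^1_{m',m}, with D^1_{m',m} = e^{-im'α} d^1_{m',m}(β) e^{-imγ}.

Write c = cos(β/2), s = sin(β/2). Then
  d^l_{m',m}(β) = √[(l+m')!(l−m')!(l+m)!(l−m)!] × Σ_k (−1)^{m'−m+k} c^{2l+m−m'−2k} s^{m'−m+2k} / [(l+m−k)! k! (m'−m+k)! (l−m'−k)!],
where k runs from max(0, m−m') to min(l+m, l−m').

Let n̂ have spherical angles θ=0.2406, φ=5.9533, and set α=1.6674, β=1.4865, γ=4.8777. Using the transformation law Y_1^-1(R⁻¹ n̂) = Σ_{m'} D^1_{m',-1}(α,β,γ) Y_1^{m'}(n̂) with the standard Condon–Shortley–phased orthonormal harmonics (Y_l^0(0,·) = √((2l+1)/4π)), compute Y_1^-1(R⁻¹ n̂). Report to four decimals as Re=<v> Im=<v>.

Re=0.0184 Im=0.3450

Need the full column D^1_{m',-1} for m'=−1..1 at α=1.6674, β=1.4865, γ=4.8777.
cos(β/2)=0.736273, sin(β/2)=0.676684
d^1_{-1,-1}: single k=0 term ⇒ +0.542098;  D = +0.523611+0.140366i
d^1_{0,-1}: single k=0 term ⇒ -0.704596;  D = -0.115948+0.694990i
d^1_{1,-1}: single k=0 term ⇒ +0.457902;  D = -0.456821-0.031436i
Y_1^{m'}(θ=0.2406,φ=5.9533) and Σ D·Y over m':
  (+0.5236+0.1404i)·(+0.0779+0.0267i)  (-0.1159+0.6950i)·(+0.4745+0.0000i)  (-0.4568-0.0314i)·(-0.0779+0.0267i)
Y_1^-1(R⁻¹ n̂) = +0.018438+0.344955i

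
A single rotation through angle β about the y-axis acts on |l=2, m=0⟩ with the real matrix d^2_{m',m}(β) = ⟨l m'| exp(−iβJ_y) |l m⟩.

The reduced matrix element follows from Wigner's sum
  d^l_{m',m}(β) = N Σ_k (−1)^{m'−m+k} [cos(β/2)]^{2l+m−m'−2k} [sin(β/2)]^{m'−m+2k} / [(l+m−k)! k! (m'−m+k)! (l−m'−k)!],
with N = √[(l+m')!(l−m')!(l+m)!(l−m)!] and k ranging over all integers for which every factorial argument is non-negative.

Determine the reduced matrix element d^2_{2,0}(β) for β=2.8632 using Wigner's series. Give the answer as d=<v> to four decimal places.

d=0.0462

d^2_{2,0}(β=2.8632) via Wigner's sum:
c=cos(2.8632/2)=0.138747, s=sin(2.8632/2)=0.990328; N=√[24·1·2·2]=9.797959
k∈{0} keeps every argument non-negative
  k=0: (−1)^2·9.7980/(4)·0.1387^2·0.9903^2 = +0.046247
d^2_{2,0}(2.8632) = +0.046247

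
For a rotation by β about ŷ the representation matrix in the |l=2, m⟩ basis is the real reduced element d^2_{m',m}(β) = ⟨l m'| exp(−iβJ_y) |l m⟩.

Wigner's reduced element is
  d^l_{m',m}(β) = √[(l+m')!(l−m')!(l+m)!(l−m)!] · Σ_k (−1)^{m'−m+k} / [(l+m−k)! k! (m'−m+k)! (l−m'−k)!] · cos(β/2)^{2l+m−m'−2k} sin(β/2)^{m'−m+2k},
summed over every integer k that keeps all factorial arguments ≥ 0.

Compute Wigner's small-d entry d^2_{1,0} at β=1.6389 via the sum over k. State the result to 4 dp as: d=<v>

d^2_{1,0}(β=1.6389) via Wigner's sum:
With c≡cos(β/2)=0.682623 and s≡sin(β/2)=0.730770, N=[6·1·2·2]^{1/2}=4.898979
The bounds max(0,m−m')=0 and min(l+m,l−m')=1 give 2 terms
  k=0: (−1)^1·4.8990/(2)·0.6826^3·0.7308^1 = -0.569377
  k=1: (−1)^2·4.8990/(2)·0.6826^1·0.7308^3 = +0.652529
d^2_{1,0}(1.6389) = -0.569377 +0.652529 = +0.083152

d=0.0832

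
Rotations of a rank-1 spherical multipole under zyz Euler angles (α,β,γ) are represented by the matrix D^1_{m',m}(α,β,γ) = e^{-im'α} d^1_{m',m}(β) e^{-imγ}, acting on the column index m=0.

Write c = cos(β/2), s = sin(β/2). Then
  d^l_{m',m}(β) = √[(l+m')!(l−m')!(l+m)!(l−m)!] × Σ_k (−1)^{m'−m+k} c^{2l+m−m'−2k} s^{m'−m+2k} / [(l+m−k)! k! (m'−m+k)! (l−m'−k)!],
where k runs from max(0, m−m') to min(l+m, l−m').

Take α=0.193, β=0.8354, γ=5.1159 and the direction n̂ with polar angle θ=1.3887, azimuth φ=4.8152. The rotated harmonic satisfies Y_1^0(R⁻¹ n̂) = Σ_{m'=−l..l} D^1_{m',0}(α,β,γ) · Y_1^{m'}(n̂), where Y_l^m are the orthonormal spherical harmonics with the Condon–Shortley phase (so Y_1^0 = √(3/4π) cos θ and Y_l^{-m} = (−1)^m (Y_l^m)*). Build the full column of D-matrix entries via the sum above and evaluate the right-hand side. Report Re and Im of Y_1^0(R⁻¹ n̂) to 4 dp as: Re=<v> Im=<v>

Need the full column D^1_{m',0} for m'=−1..1 at α=0.193, β=0.8354, γ=5.1159.
cos(β/2)=0.914024, sin(β/2)=0.405659
d^1_{-1,0}: single k=1 term ⇒ +0.524366;  D = +0.514630+0.100575i
d^1_{0,0}: k∈[0..1] ⇒ +0.835441 -0.164559 = +0.670881;  D = +0.670881+0.000000i
d^1_{1,0}: single k=0 term ⇒ -0.524366;  D = -0.514630+0.100575i
Y_1^{m'}(θ=1.3887,φ=4.8152) and Σ D·Y over m':
  (+0.5146+0.1006i)·(+0.0349+0.3380i)  (+0.6709+0.0000i)·(+0.0885+0.0000i)  (-0.5146+0.1006i)·(-0.0349+0.3380i)
Y_1^0(R⁻¹ n̂) = +0.027266+0.000000i

Re=0.0273 Im=0.0000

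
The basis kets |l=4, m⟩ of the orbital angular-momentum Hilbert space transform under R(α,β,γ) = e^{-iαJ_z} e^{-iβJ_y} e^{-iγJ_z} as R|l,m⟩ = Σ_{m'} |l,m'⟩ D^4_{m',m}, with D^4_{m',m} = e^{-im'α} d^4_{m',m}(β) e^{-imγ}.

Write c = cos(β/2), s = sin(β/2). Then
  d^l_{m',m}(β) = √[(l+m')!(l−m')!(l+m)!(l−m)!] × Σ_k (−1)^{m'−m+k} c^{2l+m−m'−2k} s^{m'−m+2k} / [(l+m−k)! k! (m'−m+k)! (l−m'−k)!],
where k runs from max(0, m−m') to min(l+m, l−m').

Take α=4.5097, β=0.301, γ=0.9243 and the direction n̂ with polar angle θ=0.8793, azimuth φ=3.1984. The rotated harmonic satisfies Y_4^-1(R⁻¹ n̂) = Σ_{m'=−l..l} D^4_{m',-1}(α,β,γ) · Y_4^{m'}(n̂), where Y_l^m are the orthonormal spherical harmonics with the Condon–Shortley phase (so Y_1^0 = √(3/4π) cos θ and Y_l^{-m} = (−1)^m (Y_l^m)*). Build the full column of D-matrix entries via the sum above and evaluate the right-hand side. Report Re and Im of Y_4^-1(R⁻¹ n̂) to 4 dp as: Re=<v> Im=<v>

Need the full column D^4_{m',-1} for m'=−4..4 at α=4.5097, β=0.301, γ=0.9243.
cos(β/2)=0.988696, sin(β/2)=0.149932
d^4_{-4,-1}: single k=3 term ⇒ +0.023828;  D = +0.023675+0.002700i
d^4_{-3,-1}: k∈[2..3] ⇒ +0.166663 -0.006388 = +0.160275;  D = -0.049844+0.152328i
d^4_{-2,-1}: k∈[1..3] ⇒ +0.587452 -0.067547 +0.001036 = +0.520940;  D = -0.452361-0.258357i
d^4_{-1,-1}: k∈[0..3] ⇒ +0.913068 -0.314963 +0.014486 -0.000111 = +0.612480;  D = +0.404601-0.459814i
d^4_{0,-1}: k∈[0..3] ⇒ -0.619229 +0.085441 -0.001965 +0.000008 = -0.535745;  D = -0.322729-0.427631i
d^4_{1,-1}: k∈[0..3] ⇒ +0.209976 -0.014486 +0.000167 -0.000000 = +0.195656;  D = -0.176701+0.084011i
d^4_{2,-1}: k∈[0..2] ⇒ -0.045032 +0.001553 -0.000007 = -0.043485;  D = +0.010384+0.042227i
d^4_{3,-1}: k∈[0..1] ⇒ +0.006388 -0.000088 = +0.006300;  D = +0.006295-0.000242i
d^4_{4,-1}: single k=0 term ⇒ -0.000548;  D = +0.000090-0.000541i
Y_4^{m'}(θ=0.8793,φ=3.1984) and Σ D·Y over m':
  (+0.0237+0.0027i)·(+0.1518-0.0351i)  (-0.0498+0.1523i)·(-0.3595+0.0619i)  (-0.4524-0.2584i)·(+0.3642-0.0416i)  (+0.4046-0.4598i)·(+0.0356-0.0020i)  (-0.3227-0.4276i)·(-0.3609+0.0000i)  (-0.1767+0.0840i)·(-0.0356-0.0020i)  (+0.0104+0.0422i)·(+0.3642+0.0416i)  (+0.0063-0.0002i)·(+0.3595+0.0619i)  (+0.0001-0.0005i)·(+0.1518+0.0351i)
Y_4^-1(R⁻¹ n̂) = -0.022531+0.016990i

Re=-0.0225 Im=0.0170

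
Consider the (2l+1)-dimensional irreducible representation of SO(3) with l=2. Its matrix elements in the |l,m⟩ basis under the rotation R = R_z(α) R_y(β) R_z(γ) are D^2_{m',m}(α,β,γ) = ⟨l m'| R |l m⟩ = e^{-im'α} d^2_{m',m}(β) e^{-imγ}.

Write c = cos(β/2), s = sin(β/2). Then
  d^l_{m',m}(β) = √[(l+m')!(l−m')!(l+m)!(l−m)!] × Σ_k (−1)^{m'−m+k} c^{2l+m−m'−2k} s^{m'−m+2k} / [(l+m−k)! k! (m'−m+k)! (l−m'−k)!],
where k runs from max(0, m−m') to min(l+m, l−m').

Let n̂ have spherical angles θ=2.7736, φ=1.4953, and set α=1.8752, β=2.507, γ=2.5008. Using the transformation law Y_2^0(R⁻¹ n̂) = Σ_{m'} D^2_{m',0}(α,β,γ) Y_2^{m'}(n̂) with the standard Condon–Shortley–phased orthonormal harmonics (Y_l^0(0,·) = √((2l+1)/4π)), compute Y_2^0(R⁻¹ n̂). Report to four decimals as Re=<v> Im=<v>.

Need the full column D^2_{m',0} for m'=−2..2 at α=1.8752, β=2.507, γ=2.5008.
cos(β/2)=0.311999, sin(β/2)=0.950082
d^2_{-2,0}: single k=2 term ⇒ +0.215231;  D = -0.176560-0.123088i
d^2_{-1,0}: k∈[1..2] ⇒ +0.070680 -0.655409 = -0.584729;  D = +0.175258-0.557847i
d^2_{0,0}: k∈[0..2] ⇒ +0.009476 -0.351471 +0.814789 = +0.472794;  D = +0.472794+0.000000i
d^2_{1,0}: k∈[0..1] ⇒ -0.070680 +0.655409 = +0.584729;  D = -0.175258-0.557847i
d^2_{2,0}: single k=0 term ⇒ +0.215231;  D = -0.176560+0.123088i
Y_2^{m'}(θ=2.7736,φ=1.4953) and Σ D·Y over m':
  (-0.1766-0.1231i)·(-0.0494-0.0075i)  (+0.1753-0.5578i)·(-0.0196+0.2586i)  (+0.4728+0.0000i)·(+0.5083+0.0000i)  (-0.1753-0.5578i)·(+0.0196+0.2586i)  (-0.1766+0.1231i)·(-0.0494+0.0075i)
Y_2^0(R⁻¹ n̂) = +0.537572+0.000000i

Re=0.5376 Im=0.0000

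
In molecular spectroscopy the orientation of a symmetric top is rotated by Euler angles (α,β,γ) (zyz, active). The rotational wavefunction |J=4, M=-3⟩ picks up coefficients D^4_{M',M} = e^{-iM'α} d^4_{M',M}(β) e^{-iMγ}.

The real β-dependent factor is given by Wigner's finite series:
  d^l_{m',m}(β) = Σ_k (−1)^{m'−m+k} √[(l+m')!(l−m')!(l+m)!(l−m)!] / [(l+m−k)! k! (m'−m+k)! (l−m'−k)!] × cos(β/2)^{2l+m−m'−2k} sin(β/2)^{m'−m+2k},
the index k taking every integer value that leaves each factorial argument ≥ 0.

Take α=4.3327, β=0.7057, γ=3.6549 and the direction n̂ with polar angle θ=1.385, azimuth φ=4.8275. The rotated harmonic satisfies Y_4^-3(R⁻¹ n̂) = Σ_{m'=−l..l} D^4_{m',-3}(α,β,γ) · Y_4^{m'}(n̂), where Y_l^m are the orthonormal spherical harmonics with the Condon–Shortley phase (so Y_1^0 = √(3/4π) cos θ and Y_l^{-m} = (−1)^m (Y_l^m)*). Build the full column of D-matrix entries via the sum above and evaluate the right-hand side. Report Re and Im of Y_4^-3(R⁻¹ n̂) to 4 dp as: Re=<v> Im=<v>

Re=-0.2619 Im=0.1800

Need the full column D^4_{m',-3} for m'=−4..4 at α=4.3327, β=0.7057, γ=3.6549.
cos(β/2)=0.938392, sin(β/2)=0.345574
d^4_{-4,-3}: single k=1 term ⇒ +0.626289;  D = -0.626148-0.013255i
d^4_{-3,-3}: k∈[0..1] ⇒ +0.601275 -0.570800 = +0.030475;  D = +0.011891-0.028059i
d^4_{-2,-3}: k∈[0..1] ⇒ -0.828502 +0.337076 = -0.491426;  D = -0.349173-0.345800i
d^4_{-1,-3}: k∈[0..1] ⇒ +0.647226 -0.146291 = +0.500935;  D = -0.459306+0.199936i
d^4_{0,-3}: k∈[0..1] ⇒ -0.355309 +0.048186 = -0.307123;  D = +0.009481+0.306977i
d^4_{1,-3}: k∈[0..1] ⇒ +0.146291 -0.011904 = +0.134387;  D = +0.126294+0.045931i
d^4_{2,-3}: k∈[0..1] ⇒ -0.045713 +0.002066 = -0.043647;  D = +0.029058-0.032568i
d^4_{3,-3}: k∈[0..1] ⇒ +0.010498 -0.000203 = +0.010295;  D = -0.004594-0.009213i
d^4_{4,-3}: single k=0 term ⇒ -0.001562;  D = -0.001557+0.000129i
Y_4^{m'}(θ=1.385,φ=4.8275) and Σ D·Y over m':
  (-0.6261-0.0133i)·(+0.3698-0.1834i)  (+0.0119-0.0281i)·(-0.0743-0.2065i)  (-0.3492-0.3458i)·(+0.2394-0.0561i)  (-0.4593+0.1999i)·(-0.0272-0.2356i)  (+0.0095+0.3070i)·(+0.2134+0.0000i)  (+0.1263+0.0459i)·(+0.0272-0.2356i)  (+0.0291-0.0326i)·(+0.2394+0.0561i)  (-0.0046-0.0092i)·(+0.0743-0.2065i)  (-0.0016+0.0001i)·(+0.3698+0.1834i)
Y_4^-3(R⁻¹ n̂) = -0.261865+0.180004i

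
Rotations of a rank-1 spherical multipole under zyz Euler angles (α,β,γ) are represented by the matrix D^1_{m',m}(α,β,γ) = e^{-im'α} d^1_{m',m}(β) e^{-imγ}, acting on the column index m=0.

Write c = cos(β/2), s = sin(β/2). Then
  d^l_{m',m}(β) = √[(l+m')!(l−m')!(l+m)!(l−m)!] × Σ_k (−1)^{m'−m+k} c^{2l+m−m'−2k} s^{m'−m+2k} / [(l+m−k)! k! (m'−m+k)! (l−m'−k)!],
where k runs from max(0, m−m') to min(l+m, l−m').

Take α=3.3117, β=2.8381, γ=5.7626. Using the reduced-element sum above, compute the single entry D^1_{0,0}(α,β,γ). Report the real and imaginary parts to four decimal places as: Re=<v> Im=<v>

Re=-0.9543 Im=0.0000

D^1_{0,0}(3.3117,2.8381,5.7626) = e^{-i·0·3.3117}·d^1_{0,0}(2.8381)·e^{-i·0·5.7626}. Compute d first:
With c≡cos(β/2)=0.151165 and s≡sin(β/2)=0.988509, N=[1·1·1·1]^{1/2}=1.000000
k: max(0,(0)−(0))=0 … min(1+(0),1−(0))=1
  k=0: (−1)^0·1.0000/(1)·0.1512^2·0.9885^0 = +0.022851
  k=1: (−1)^1·1.0000/(1)·0.1512^0·0.9885^2 = -0.977149
d^1_{0,0}(2.8381) = +0.022851 -0.977149 = -0.954299
Phases: e^{-i·(0)·3.3117}=+1.000000+0.000000i, e^{-i·(0)·5.7626}=+1.000000+0.000000i ⇒ D=-0.954299+0.000000i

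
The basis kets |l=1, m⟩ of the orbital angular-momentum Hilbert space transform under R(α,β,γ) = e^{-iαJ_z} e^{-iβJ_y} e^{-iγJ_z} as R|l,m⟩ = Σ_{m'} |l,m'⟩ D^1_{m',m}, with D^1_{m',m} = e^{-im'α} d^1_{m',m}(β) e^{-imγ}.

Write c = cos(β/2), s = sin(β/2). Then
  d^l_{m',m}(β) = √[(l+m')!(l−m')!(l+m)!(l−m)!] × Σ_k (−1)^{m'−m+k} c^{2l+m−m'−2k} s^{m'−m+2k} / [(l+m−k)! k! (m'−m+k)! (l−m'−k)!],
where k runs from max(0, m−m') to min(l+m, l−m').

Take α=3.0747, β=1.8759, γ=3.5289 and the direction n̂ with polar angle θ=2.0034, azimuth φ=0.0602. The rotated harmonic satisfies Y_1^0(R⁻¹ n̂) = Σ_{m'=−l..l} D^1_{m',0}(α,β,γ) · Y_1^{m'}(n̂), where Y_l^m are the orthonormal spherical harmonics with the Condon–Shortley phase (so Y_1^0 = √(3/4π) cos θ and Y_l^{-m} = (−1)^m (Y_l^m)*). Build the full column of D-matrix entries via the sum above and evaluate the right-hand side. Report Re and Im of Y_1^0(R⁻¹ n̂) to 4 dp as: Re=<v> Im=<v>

Need the full column D^1_{m',0} for m'=−1..1 at α=3.0747, β=1.8759, γ=3.5289.
cos(β/2)=0.591442, sin(β/2)=0.806347
d^1_{-1,0}: single k=1 term ⇒ +0.674450;  D = -0.672941+0.045082i
d^1_{0,0}: k∈[0..1] ⇒ +0.349804 -0.650196 = -0.300392;  D = -0.300392+0.000000i
d^1_{1,0}: single k=0 term ⇒ -0.674450;  D = +0.672941+0.045082i
Y_1^{m'}(θ=2.0034,φ=0.0602) and Σ D·Y over m':
  (-0.6729+0.0451i)·(+0.3131-0.0189i)  (-0.3004+0.0000i)·(-0.2048+0.0000i)  (+0.6729+0.0451i)·(-0.3131-0.0189i)
Y_1^0(R⁻¹ n̂) = -0.358159+0.000000i

Re=-0.3582 Im=0.0000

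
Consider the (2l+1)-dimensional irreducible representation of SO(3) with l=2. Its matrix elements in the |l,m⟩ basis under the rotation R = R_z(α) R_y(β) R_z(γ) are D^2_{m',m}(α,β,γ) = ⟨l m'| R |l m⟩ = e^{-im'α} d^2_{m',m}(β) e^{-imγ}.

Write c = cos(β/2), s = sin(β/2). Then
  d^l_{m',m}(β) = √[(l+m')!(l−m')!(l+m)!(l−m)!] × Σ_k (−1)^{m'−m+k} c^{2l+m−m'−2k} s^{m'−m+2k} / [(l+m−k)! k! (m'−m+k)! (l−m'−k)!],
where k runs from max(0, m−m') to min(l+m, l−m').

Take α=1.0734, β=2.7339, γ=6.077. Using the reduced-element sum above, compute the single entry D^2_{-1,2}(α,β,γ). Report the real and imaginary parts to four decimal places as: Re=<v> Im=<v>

D^2_{-1,2}(1.0734,2.7339,6.077) = e^{-i·-1·1.0734}·d^2_{-1,2}(2.7339)·e^{-i·2·6.077}. Compute d first:
Half-angle: c=0.202438, s=0.979295. N=√(1·6·24·1)=12.000000
k: max(0,(2)−(-1))=3 … min(2+(2),2−(-1))=3
  k=3: (−1)^0·12.0000/(6)·0.2024^1·0.9793^3 = +0.380244
d^2_{-1,2}(2.7339) = +0.380244
D = (+0.477139+0.878828i)·(+0.380244)·(+0.916173+0.400782i) = +0.032292+0.378870i

Re=0.0323 Im=0.3789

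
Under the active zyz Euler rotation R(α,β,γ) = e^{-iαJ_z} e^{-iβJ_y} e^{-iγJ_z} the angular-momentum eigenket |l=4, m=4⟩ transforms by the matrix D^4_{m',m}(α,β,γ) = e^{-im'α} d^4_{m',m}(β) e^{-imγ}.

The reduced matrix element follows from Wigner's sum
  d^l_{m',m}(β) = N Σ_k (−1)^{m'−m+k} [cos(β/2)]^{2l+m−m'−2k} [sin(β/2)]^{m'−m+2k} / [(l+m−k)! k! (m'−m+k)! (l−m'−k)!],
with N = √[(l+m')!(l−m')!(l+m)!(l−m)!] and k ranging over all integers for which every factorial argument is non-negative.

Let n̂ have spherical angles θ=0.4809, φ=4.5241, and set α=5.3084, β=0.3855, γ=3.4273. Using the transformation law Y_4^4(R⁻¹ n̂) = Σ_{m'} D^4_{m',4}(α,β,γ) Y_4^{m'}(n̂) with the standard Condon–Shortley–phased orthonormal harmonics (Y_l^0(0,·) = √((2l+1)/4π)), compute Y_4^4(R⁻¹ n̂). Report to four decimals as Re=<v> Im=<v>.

Re=0.0003 Im=-0.0051

Need the full column D^4_{m',4} for m'=−4..4 at α=5.3084, β=0.3855, γ=3.4273.
cos(β/2)=0.981481, sin(β/2)=0.191559
d^4_{-4,4}: single k=8 term ⇒ +0.000002;  D = +0.000001+0.000002i
d^4_{-3,4}: single k=7 term ⇒ +0.000026;  D = -0.000016+0.000021i
d^4_{-2,4}: single k=6 term ⇒ +0.000252;  D = -0.000252-0.000012i
d^4_{-1,4}: single k=5 term ⇒ +0.001825;  D = -0.000949-0.001559i
d^4_{0,4}: single k=4 term ⇒ +0.010454;  D = +0.004339-0.009511i
d^4_{1,4}: single k=3 term ⇒ +0.047908;  D = +0.047233-0.008013i
d^4_{2,4}: single k=2 term ⇒ +0.173570;  D = +0.120085+0.125324i
d^4_{3,4}: single k=1 term ⇒ +0.475358;  D = -0.099432+0.464842i
d^4_{4,4}: single k=0 term ⇒ +0.861104;  D = -0.797979+0.323620i
Y_4^{m'}(θ=0.4809,φ=4.5241) and Σ D·Y over m':
  (+0.0000+0.0000i)·(+0.0148+0.0139i)  (-0.0000+0.0000i)·(+0.0588-0.0928i)  (-0.0003-0.0000i)·(-0.2997-0.1185i)  (-0.0009-0.0016i)·(-0.0909+0.4769i)  (+0.0043-0.0095i)·(+0.1104+0.0000i)  (+0.0472-0.0080i)·(+0.0909+0.4769i)  (+0.1201+0.1253i)·(-0.2997+0.1185i)  (-0.0994+0.4648i)·(-0.0588-0.0928i)  (-0.7980+0.3236i)·(+0.0148-0.0139i)
Y_4^4(R⁻¹ n̂) = +0.000319-0.005118i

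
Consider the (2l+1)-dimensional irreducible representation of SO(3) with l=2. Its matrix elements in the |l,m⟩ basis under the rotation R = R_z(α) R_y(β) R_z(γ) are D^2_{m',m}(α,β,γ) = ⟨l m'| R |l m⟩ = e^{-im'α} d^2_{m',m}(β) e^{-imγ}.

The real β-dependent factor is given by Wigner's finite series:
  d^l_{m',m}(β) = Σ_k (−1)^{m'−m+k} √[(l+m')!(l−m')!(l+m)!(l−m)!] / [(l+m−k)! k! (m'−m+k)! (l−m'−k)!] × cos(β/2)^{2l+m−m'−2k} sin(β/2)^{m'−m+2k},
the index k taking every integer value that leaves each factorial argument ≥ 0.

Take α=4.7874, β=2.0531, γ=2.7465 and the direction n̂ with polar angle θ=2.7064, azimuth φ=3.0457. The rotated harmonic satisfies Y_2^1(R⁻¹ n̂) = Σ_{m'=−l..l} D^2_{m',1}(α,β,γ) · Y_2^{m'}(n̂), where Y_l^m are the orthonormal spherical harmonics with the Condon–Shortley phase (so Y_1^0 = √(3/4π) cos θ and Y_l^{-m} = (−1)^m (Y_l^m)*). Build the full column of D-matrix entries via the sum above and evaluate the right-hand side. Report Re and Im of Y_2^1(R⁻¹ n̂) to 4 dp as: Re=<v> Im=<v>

Need the full column D^2_{m',1} for m'=−2..2 at α=4.7874, β=2.0531, γ=2.7465.
cos(β/2)=0.517773, sin(β/2)=0.855518
d^2_{-2,1}: single k=3 term ⇒ +0.648421;  D = +0.554444+0.336217i
d^2_{-1,1}: k∈[2..3] ⇒ +0.588652 -0.535693 = +0.052959;  D = -0.023989+0.047214i
d^2_{0,1}: k∈[1..2] ⇒ +0.290887 -0.794150 = -0.503263;  D = +0.464492+0.193703i
d^2_{1,1}: k∈[0..1] ⇒ +0.071872 -0.588652 = -0.516780;  D = -0.162602+0.490533i
d^2_{2,1}: single k=0 term ⇒ -0.237508;  D = -0.230411-0.057625i
Y_2^{m'}(θ=2.7064,φ=3.0457) and Σ D·Y over m':
  (+0.5544+0.3362i)·(+0.0674+0.0131i)  (-0.0240+0.0472i)·(+0.2940+0.0283i)  (+0.4645+0.1937i)·(+0.4626+0.0000i)  (-0.1626+0.4905i)·(-0.2940+0.0283i)  (-0.2304-0.0576i)·(+0.0674-0.0131i)
Y_2^1(R⁻¹ n̂) = +0.257109-0.016946i

Re=0.2571 Im=-0.0169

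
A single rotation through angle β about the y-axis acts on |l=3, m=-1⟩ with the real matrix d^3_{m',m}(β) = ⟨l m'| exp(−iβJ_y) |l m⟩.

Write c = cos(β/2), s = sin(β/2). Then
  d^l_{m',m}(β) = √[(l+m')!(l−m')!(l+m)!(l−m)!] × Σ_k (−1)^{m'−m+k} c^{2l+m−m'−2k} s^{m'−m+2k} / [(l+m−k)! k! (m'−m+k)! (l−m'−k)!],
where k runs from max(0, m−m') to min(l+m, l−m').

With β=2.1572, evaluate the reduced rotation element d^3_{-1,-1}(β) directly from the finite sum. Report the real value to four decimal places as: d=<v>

d=0.5095

d^3_{-1,-1}(β=2.1572) via Wigner's sum:
c=cos(2.1572/2)=0.472563, s=sin(2.1572/2)=0.881297; N=√[2·24·2·24]=48.000000
k: max(0,(-1)−(-1))=0 … min(3+(-1),3−(-1))=2
  k=0: (−1)^0·48.0000/(48)·0.4726^6·0.8813^0 = +0.011137
  k=1: (−1)^1·48.0000/(6)·0.4726^4·0.8813^2 = -0.309865
  k=2: (−1)^2·48.0000/(8)·0.4726^2·0.8813^4 = +0.808275
d^3_{-1,-1}(2.1572) = +0.011137 -0.309865 +0.808275 = +0.509547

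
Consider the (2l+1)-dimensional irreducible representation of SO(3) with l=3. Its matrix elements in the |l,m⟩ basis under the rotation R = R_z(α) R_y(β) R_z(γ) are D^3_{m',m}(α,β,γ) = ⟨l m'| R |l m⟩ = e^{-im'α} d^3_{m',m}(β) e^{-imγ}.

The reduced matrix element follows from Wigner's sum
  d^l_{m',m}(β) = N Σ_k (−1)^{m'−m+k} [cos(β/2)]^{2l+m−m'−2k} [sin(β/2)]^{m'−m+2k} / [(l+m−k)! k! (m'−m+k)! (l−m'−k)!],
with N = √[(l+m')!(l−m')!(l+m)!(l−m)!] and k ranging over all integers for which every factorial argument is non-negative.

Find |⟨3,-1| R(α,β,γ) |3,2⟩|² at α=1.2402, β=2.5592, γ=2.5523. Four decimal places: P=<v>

P=0.3608

Split into d^3_{-1,2}(β=2.5592) × two z-phases.
c=cos(2.5592/2)=0.287098, s=sin(2.5592/2)=0.957901; N=√[2·24·120·1]=75.894664
k∈{3,4} keeps every argument non-negative
  k=3: (−1)^0·75.8947/(12)·0.2871^3·0.9579^3 = +0.131548
  k=4: (−1)^1·75.8947/(24)·0.2871^1·0.9579^5 = -0.732207
d^3_{-1,2}(2.5592) = +0.131548 -0.732207 = -0.600659
|D^3_{-1,2}|² = |d^3_{-1,2}(β)|² = (-0.600659)² = 0.360792 (the z-rotation phases have unit modulus)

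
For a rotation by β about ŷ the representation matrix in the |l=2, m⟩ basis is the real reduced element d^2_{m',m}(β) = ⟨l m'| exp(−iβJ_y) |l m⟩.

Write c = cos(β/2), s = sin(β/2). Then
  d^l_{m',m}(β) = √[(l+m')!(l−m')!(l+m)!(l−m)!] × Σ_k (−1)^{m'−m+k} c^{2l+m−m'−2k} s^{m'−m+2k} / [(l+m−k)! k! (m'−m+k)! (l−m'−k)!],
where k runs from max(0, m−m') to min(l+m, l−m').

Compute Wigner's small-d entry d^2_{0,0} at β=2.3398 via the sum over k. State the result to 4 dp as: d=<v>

d=0.2254

d^2_{0,0}(β=2.3398) via Wigner's sum:
Half-angle: c=0.390244, s=0.920712. N=√(2·2·2·2)=4.000000
Admissible k: 0..2 (factorial args all ≥0)
  k=0: (−1)^0·4.0000/(4)·0.3902^4·0.9207^0 = +0.023192
  k=1: (−1)^1·4.0000/(1)·0.3902^2·0.9207^2 = -0.516392
  k=2: (−1)^2·4.0000/(4)·0.3902^0·0.9207^4 = +0.718612
d^2_{0,0}(2.3398) = +0.023192 -0.516392 +0.718612 = +0.225413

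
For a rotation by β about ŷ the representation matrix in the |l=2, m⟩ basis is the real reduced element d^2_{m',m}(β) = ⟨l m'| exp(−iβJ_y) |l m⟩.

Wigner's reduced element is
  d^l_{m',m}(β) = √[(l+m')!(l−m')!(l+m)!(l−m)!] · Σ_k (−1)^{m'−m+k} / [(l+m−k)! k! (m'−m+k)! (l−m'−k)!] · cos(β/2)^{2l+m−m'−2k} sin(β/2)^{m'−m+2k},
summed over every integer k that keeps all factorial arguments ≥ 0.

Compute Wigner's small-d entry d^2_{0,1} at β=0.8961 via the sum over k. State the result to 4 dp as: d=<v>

d=0.5974

d^2_{0,1}(β=0.8961) via Wigner's sum:
With c≡cos(β/2)=0.901294 and s≡sin(β/2)=0.433209, N=[2·2·6·1]^{1/2}=4.898979
k∈{1,2} keeps every argument non-negative
  k=1: (−1)^0·4.8990/(2)·0.9013^3·0.4332^1 = +0.776912
  k=2: (−1)^1·4.8990/(2)·0.9013^1·0.4332^3 = -0.179487
d^2_{0,1}(0.8961) = +0.776912 -0.179487 = +0.597425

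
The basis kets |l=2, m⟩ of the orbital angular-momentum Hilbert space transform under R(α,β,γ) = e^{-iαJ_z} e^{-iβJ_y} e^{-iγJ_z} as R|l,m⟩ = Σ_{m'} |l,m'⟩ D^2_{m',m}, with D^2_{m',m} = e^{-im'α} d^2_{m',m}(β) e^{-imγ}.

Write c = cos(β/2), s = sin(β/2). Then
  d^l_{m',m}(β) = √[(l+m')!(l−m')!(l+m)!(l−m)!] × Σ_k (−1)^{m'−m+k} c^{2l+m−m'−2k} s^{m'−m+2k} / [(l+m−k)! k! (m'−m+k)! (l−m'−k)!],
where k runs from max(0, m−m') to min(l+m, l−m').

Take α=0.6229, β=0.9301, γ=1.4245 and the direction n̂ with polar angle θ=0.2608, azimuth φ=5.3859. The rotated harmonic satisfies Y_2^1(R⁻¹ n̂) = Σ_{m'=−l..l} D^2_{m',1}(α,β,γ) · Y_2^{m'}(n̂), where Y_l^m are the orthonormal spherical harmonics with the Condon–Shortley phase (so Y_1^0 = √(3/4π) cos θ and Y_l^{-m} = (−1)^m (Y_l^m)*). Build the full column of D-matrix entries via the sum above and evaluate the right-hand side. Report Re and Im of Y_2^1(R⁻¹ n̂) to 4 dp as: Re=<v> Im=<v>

Need the full column D^2_{m',1} for m'=−2..2 at α=0.6229, β=0.9301, γ=1.4245.
cos(β/2)=0.893799, sin(β/2)=0.448467
d^2_{-2,1}: single k=3 term ⇒ +0.161236;  D = +0.158669-0.028660i
d^2_{-1,1}: k∈[2..3] ⇒ +0.482018 -0.040450 = +0.441567;  D = +0.307136-0.317253i
d^2_{0,1}: k∈[1..2] ⇒ +0.784380 -0.197473 = +0.586906;  D = +0.085556-0.580637i
d^2_{1,1}: k∈[0..1] ⇒ +0.638204 -0.482018 = +0.156187;  D = -0.071653-0.138781i
d^2_{2,1}: single k=0 term ⇒ -0.640443;  D = +0.570624+0.290786i
Y_2^{m'}(θ=0.2608,φ=5.3859) and Σ D·Y over m':
  (+0.1587-0.0287i)·(-0.0057+0.0250i)  (+0.3071-0.3173i)·(+0.1200+0.1504i)  (+0.0856-0.5806i)·(+0.5679+0.0000i)  (-0.0717-0.1388i)·(-0.1200+0.1504i)  (+0.5706+0.2908i)·(-0.0057-0.0250i)
Y_2^1(R⁻¹ n̂) = +0.166507-0.327538i

Re=0.1665 Im=-0.3275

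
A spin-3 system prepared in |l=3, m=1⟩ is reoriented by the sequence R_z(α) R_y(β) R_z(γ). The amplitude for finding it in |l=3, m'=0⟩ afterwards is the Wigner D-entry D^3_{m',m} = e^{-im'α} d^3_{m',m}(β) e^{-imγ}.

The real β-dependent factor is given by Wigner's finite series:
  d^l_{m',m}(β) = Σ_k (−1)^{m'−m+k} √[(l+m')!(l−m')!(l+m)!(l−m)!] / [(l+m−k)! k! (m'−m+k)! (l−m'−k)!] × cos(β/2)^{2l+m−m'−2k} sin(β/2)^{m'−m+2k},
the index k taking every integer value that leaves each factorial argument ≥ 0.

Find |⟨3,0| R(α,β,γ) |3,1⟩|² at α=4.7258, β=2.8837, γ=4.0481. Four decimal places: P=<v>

P=0.1647

Split into d^3_{0,1}(β=2.8837) × two z-phases.
Half-angle: c=0.128589, s=0.991698. N=√(6·6·24·2)=41.569219
The bounds max(0,m−m')=1 and min(l+m,l−m')=3 give 3 terms
  k=1: (−1)^0·41.5692/(12)·0.1286^5·0.9917^1 = +0.000121
  k=2: (−1)^1·41.5692/(4)·0.1286^3·0.9917^3 = -0.021551
  k=3: (−1)^2·41.5692/(12)·0.1286^1·0.9917^5 = +0.427260
d^3_{0,1}(2.8837) = +0.000121 -0.021551 +0.427260 = +0.405830
|D^3_{0,1}|² = |d^3_{0,1}(β)|² = (+0.405830)² = 0.164698 (the z-rotation phases have unit modulus)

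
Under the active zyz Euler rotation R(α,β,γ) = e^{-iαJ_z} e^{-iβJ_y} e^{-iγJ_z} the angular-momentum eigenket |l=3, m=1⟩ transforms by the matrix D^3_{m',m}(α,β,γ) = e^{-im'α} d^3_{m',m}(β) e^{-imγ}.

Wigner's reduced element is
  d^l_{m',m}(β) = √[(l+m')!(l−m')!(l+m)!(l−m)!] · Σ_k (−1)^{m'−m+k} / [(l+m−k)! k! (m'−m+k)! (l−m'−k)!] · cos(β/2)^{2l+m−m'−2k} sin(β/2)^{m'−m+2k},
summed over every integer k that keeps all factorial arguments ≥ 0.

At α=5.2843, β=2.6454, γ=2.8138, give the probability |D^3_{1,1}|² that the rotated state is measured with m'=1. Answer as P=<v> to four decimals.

D^3_{1,1}(5.2843,2.6454,2.8138) = e^{-i·1·5.2843}·d^3_{1,1}(2.6454)·e^{-i·1·2.8138}. Compute d first:
Half-angle: c=0.245559, s=0.969382. N=√(24·2·24·2)=48.000000
k∈{0,1,2} keeps every argument non-negative
  k=0: (−1)^0·48.0000/(48)·0.2456^6·0.9694^0 = +0.000219
  k=1: (−1)^1·48.0000/(6)·0.2456^4·0.9694^2 = -0.027334
  k=2: (−1)^2·48.0000/(8)·0.2456^2·0.9694^4 = +0.319479
d^3_{1,1}(2.6454) = +0.000219 -0.027334 +0.319479 = +0.292364
|D^3_{1,1}|² = |d^3_{1,1}(β)|² = (+0.292364)² = 0.085477 (the z-rotation phases have unit modulus)

P=0.0855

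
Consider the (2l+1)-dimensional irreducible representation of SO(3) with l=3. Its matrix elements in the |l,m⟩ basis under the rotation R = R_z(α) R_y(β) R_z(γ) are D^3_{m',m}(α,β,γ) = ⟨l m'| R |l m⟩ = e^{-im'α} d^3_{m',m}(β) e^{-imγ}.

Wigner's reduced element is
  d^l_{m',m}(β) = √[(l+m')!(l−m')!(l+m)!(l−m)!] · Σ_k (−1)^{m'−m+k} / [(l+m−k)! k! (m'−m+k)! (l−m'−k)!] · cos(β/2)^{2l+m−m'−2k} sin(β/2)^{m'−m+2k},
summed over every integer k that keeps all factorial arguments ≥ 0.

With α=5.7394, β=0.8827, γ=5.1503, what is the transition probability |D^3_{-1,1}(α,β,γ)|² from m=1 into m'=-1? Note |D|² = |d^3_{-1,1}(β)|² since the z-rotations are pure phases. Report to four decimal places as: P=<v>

D^3_{-1,1}(5.7394,0.8827,5.1503) = e^{-i·-1·5.7394}·d^3_{-1,1}(0.8827)·e^{-i·1·5.1503}. Compute d first:
Half-angle: c=0.904176, s=0.427160. N=√(2·24·24·2)=48.000000
k∈{2,3,4} keeps every argument non-negative
  k=2: (−1)^0·48.0000/(8)·0.9042^4·0.4272^2 = +0.731720
  k=3: (−1)^1·48.0000/(6)·0.9042^2·0.4272^4 = -0.217751
  k=4: (−1)^2·48.0000/(48)·0.9042^0·0.4272^6 = +0.006075
d^3_{-1,1}(0.8827) = +0.731720 -0.217751 +0.006075 = +0.520044
|D^3_{-1,1}|² = |d^3_{-1,1}(β)|² = (+0.520044)² = 0.270446 (the z-rotation phases have unit modulus)

P=0.2704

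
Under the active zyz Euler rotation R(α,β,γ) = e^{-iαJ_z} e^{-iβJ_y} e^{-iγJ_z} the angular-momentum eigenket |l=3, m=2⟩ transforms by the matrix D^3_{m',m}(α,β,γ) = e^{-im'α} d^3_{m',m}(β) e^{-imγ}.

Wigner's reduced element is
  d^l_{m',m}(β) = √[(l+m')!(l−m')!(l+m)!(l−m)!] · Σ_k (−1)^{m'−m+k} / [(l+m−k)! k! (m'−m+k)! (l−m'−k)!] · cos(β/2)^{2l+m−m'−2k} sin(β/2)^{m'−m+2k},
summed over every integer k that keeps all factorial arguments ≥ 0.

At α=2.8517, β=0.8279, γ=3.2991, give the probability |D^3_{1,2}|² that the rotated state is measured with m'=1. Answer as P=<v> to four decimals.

D^3_{1,2}(2.8517,0.8279,3.2991) = e^{-i·1·2.8517}·d^3_{1,2}(0.8279)·e^{-i·2·3.2991}. Compute d first:
Half-angle: c=0.915539, s=0.402229. N=√(24·2·120·1)=75.894664
k∈{1,2} keeps every argument non-negative
  k=1: (−1)^0·75.8947/(24)·0.9155^5·0.4022^1 = +0.818197
  k=2: (−1)^1·75.8947/(12)·0.9155^3·0.4022^3 = -0.315850
d^3_{1,2}(0.8279) = +0.818197 -0.315850 = +0.502347
|D^3_{1,2}|² = |d^3_{1,2}(β)|² = (+0.502347)² = 0.252353 (the z-rotation phases have unit modulus)

P=0.2524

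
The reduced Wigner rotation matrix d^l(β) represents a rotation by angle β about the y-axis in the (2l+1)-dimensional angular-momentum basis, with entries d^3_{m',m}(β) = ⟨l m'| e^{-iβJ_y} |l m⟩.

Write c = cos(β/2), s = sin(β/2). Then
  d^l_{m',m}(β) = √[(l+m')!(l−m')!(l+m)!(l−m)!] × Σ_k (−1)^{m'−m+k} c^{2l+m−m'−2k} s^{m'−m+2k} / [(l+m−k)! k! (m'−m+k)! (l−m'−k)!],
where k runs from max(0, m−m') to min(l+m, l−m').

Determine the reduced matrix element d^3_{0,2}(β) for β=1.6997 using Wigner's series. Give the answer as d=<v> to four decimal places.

d^3_{0,2}(β=1.6997) via Wigner's sum:
With c≡cos(β/2)=0.660096 and s≡sin(β/2)=0.751181, N=[6·6·120·1]^{1/2}=65.726707
The bounds max(0,m−m')=2 and min(l+m,l−m')=3 give 2 terms
  k=2: (−1)^0·65.7267/(12)·0.6601^4·0.7512^2 = +0.586784
  k=3: (−1)^1·65.7267/(12)·0.6601^2·0.7512^4 = -0.759896
d^3_{0,2}(1.6997) = +0.586784 -0.759896 = -0.173112

d=-0.1731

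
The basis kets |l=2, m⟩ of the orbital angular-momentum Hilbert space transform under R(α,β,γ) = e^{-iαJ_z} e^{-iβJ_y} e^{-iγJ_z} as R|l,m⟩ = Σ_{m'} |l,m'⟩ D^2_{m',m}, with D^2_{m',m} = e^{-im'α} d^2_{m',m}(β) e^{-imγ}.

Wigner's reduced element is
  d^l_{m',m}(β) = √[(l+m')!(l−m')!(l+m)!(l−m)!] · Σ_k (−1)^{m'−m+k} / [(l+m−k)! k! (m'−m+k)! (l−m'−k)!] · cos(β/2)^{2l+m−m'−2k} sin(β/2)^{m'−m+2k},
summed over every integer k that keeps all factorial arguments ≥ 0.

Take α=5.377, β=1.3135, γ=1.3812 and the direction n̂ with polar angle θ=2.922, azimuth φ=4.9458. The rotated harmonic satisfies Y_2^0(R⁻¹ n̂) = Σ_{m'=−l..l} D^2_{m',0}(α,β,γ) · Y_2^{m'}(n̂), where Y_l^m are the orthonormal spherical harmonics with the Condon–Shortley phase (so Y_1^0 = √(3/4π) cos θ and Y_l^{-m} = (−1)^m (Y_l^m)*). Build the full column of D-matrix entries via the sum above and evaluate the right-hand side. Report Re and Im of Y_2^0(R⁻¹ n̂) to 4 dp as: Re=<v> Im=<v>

Re=-0.3123 Im=0.0000

Need the full column D^2_{m',0} for m'=−2..2 at α=5.377, β=1.3135, γ=1.3812.
cos(β/2)=0.791981, sin(β/2)=0.610546
d^2_{-2,0}: single k=2 term ⇒ +0.572719;  D = -0.137012-0.556089i
d^2_{-1,0}: k∈[1..2] ⇒ +0.742913 -0.441515 = +0.301398;  D = +0.185888-0.237247i
d^2_{0,0}: k∈[0..2] ⇒ +0.393422 -0.935247 +0.138955 = -0.402870;  D = -0.402870+0.000000i
d^2_{1,0}: k∈[0..1] ⇒ -0.742913 +0.441515 = -0.301398;  D = -0.185888-0.237247i
d^2_{2,0}: single k=0 term ⇒ +0.572719;  D = -0.137012+0.556089i
Y_2^{m'}(θ=2.922,φ=4.9458) and Σ D·Y over m':
  (-0.1370-0.5561i)·(-0.0164+0.0082i)  (+0.1859-0.2372i)·(-0.0380-0.1598i)  (-0.4029+0.0000i)·(+0.5859+0.0000i)  (-0.1859-0.2372i)·(+0.0380-0.1598i)  (-0.1370+0.5561i)·(-0.0164-0.0082i)
Y_2^0(R⁻¹ n̂) = -0.312320+0.000000i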